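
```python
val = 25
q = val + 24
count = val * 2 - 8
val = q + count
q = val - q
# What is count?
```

Answer: 42

Derivation:
Trace (tracking count):
val = 25  # -> val = 25
q = val + 24  # -> q = 49
count = val * 2 - 8  # -> count = 42
val = q + count  # -> val = 91
q = val - q  # -> q = 42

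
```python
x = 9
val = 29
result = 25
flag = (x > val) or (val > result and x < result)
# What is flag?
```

Answer: True

Derivation:
Trace (tracking flag):
x = 9  # -> x = 9
val = 29  # -> val = 29
result = 25  # -> result = 25
flag = x > val or (val > result and x < result)  # -> flag = True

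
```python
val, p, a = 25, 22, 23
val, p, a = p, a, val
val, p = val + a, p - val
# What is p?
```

Trace (tracking p):
val, p, a = (25, 22, 23)  # -> val = 25, p = 22, a = 23
val, p, a = (p, a, val)  # -> val = 22, p = 23, a = 25
val, p = (val + a, p - val)  # -> val = 47, p = 1

Answer: 1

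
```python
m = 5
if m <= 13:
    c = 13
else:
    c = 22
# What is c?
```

Trace (tracking c):
m = 5  # -> m = 5
if m <= 13:  # condition is True
    c = 13  # -> c = 13

Answer: 13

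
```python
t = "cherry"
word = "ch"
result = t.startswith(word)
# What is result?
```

Trace (tracking result):
t = 'cherry'  # -> t = 'cherry'
word = 'ch'  # -> word = 'ch'
result = t.startswith(word)  # -> result = True

Answer: True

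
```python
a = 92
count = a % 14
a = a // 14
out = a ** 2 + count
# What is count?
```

Trace (tracking count):
a = 92  # -> a = 92
count = a % 14  # -> count = 8
a = a // 14  # -> a = 6
out = a ** 2 + count  # -> out = 44

Answer: 8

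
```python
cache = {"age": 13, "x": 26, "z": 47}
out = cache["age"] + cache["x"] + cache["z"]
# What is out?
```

Trace (tracking out):
cache = {'age': 13, 'x': 26, 'z': 47}  # -> cache = {'age': 13, 'x': 26, 'z': 47}
out = cache['age'] + cache['x'] + cache['z']  # -> out = 86

Answer: 86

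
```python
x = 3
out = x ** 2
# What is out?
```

Trace (tracking out):
x = 3  # -> x = 3
out = x ** 2  # -> out = 9

Answer: 9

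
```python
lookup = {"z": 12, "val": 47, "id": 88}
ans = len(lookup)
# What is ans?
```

Answer: 3

Derivation:
Trace (tracking ans):
lookup = {'z': 12, 'val': 47, 'id': 88}  # -> lookup = {'z': 12, 'val': 47, 'id': 88}
ans = len(lookup)  # -> ans = 3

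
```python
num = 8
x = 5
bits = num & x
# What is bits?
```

Answer: 0

Derivation:
Trace (tracking bits):
num = 8  # -> num = 8
x = 5  # -> x = 5
bits = num & x  # -> bits = 0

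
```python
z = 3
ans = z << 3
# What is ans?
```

Trace (tracking ans):
z = 3  # -> z = 3
ans = z << 3  # -> ans = 24

Answer: 24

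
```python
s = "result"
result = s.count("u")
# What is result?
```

Trace (tracking result):
s = 'result'  # -> s = 'result'
result = s.count('u')  # -> result = 1

Answer: 1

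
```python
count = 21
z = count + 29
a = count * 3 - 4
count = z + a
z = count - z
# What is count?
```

Trace (tracking count):
count = 21  # -> count = 21
z = count + 29  # -> z = 50
a = count * 3 - 4  # -> a = 59
count = z + a  # -> count = 109
z = count - z  # -> z = 59

Answer: 109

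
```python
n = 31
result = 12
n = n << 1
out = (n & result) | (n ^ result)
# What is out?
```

Answer: 62

Derivation:
Trace (tracking out):
n = 31  # -> n = 31
result = 12  # -> result = 12
n = n << 1  # -> n = 62
out = n & result | n ^ result  # -> out = 62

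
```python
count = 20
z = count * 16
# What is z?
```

Trace (tracking z):
count = 20  # -> count = 20
z = count * 16  # -> z = 320

Answer: 320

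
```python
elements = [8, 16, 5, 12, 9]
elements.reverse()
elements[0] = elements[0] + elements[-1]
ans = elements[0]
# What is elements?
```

Answer: [17, 12, 5, 16, 8]

Derivation:
Trace (tracking elements):
elements = [8, 16, 5, 12, 9]  # -> elements = [8, 16, 5, 12, 9]
elements.reverse()  # -> elements = [9, 12, 5, 16, 8]
elements[0] = elements[0] + elements[-1]  # -> elements = [17, 12, 5, 16, 8]
ans = elements[0]  # -> ans = 17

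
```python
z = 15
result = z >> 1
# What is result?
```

Answer: 7

Derivation:
Trace (tracking result):
z = 15  # -> z = 15
result = z >> 1  # -> result = 7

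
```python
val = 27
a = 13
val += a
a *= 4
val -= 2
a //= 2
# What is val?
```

Answer: 38

Derivation:
Trace (tracking val):
val = 27  # -> val = 27
a = 13  # -> a = 13
val += a  # -> val = 40
a *= 4  # -> a = 52
val -= 2  # -> val = 38
a //= 2  # -> a = 26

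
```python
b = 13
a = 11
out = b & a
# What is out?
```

Trace (tracking out):
b = 13  # -> b = 13
a = 11  # -> a = 11
out = b & a  # -> out = 9

Answer: 9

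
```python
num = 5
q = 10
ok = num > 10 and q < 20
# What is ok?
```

Answer: False

Derivation:
Trace (tracking ok):
num = 5  # -> num = 5
q = 10  # -> q = 10
ok = num > 10 and q < 20  # -> ok = False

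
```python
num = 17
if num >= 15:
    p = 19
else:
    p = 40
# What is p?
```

Answer: 19

Derivation:
Trace (tracking p):
num = 17  # -> num = 17
if num >= 15:  # condition is True
    p = 19  # -> p = 19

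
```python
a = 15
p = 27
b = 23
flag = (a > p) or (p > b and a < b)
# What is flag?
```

Answer: True

Derivation:
Trace (tracking flag):
a = 15  # -> a = 15
p = 27  # -> p = 27
b = 23  # -> b = 23
flag = a > p or (p > b and a < b)  # -> flag = True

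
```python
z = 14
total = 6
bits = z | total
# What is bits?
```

Trace (tracking bits):
z = 14  # -> z = 14
total = 6  # -> total = 6
bits = z | total  # -> bits = 14

Answer: 14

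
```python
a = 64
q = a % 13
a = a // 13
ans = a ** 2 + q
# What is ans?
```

Trace (tracking ans):
a = 64  # -> a = 64
q = a % 13  # -> q = 12
a = a // 13  # -> a = 4
ans = a ** 2 + q  # -> ans = 28

Answer: 28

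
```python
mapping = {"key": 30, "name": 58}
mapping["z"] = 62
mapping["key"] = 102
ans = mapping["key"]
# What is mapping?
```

Trace (tracking mapping):
mapping = {'key': 30, 'name': 58}  # -> mapping = {'key': 30, 'name': 58}
mapping['z'] = 62  # -> mapping = {'key': 30, 'name': 58, 'z': 62}
mapping['key'] = 102  # -> mapping = {'key': 102, 'name': 58, 'z': 62}
ans = mapping['key']  # -> ans = 102

Answer: {'key': 102, 'name': 58, 'z': 62}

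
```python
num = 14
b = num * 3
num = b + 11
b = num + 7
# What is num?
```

Trace (tracking num):
num = 14  # -> num = 14
b = num * 3  # -> b = 42
num = b + 11  # -> num = 53
b = num + 7  # -> b = 60

Answer: 53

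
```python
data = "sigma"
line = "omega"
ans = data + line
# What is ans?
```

Answer: 'sigmaomega'

Derivation:
Trace (tracking ans):
data = 'sigma'  # -> data = 'sigma'
line = 'omega'  # -> line = 'omega'
ans = data + line  # -> ans = 'sigmaomega'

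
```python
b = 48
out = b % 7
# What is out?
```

Trace (tracking out):
b = 48  # -> b = 48
out = b % 7  # -> out = 6

Answer: 6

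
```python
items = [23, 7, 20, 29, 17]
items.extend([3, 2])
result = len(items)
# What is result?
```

Answer: 7

Derivation:
Trace (tracking result):
items = [23, 7, 20, 29, 17]  # -> items = [23, 7, 20, 29, 17]
items.extend([3, 2])  # -> items = [23, 7, 20, 29, 17, 3, 2]
result = len(items)  # -> result = 7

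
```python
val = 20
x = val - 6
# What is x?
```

Trace (tracking x):
val = 20  # -> val = 20
x = val - 6  # -> x = 14

Answer: 14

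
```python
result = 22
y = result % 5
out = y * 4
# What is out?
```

Answer: 8

Derivation:
Trace (tracking out):
result = 22  # -> result = 22
y = result % 5  # -> y = 2
out = y * 4  # -> out = 8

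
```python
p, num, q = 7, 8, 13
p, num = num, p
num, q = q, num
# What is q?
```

Trace (tracking q):
p, num, q = (7, 8, 13)  # -> p = 7, num = 8, q = 13
p, num = (num, p)  # -> p = 8, num = 7
num, q = (q, num)  # -> num = 13, q = 7

Answer: 7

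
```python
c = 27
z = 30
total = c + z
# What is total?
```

Trace (tracking total):
c = 27  # -> c = 27
z = 30  # -> z = 30
total = c + z  # -> total = 57

Answer: 57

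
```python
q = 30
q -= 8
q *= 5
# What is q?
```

Trace (tracking q):
q = 30  # -> q = 30
q -= 8  # -> q = 22
q *= 5  # -> q = 110

Answer: 110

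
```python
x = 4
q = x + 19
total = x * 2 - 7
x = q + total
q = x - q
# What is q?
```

Trace (tracking q):
x = 4  # -> x = 4
q = x + 19  # -> q = 23
total = x * 2 - 7  # -> total = 1
x = q + total  # -> x = 24
q = x - q  # -> q = 1

Answer: 1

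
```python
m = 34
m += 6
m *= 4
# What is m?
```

Trace (tracking m):
m = 34  # -> m = 34
m += 6  # -> m = 40
m *= 4  # -> m = 160

Answer: 160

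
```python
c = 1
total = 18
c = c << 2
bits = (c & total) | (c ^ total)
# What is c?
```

Trace (tracking c):
c = 1  # -> c = 1
total = 18  # -> total = 18
c = c << 2  # -> c = 4
bits = c & total | c ^ total  # -> bits = 22

Answer: 4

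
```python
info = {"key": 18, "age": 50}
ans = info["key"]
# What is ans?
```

Answer: 18

Derivation:
Trace (tracking ans):
info = {'key': 18, 'age': 50}  # -> info = {'key': 18, 'age': 50}
ans = info['key']  # -> ans = 18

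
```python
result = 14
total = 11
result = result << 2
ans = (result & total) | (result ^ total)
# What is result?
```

Trace (tracking result):
result = 14  # -> result = 14
total = 11  # -> total = 11
result = result << 2  # -> result = 56
ans = result & total | result ^ total  # -> ans = 59

Answer: 56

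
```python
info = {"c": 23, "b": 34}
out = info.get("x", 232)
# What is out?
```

Trace (tracking out):
info = {'c': 23, 'b': 34}  # -> info = {'c': 23, 'b': 34}
out = info.get('x', 232)  # -> out = 232

Answer: 232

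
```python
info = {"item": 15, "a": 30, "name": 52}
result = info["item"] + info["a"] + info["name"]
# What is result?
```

Answer: 97

Derivation:
Trace (tracking result):
info = {'item': 15, 'a': 30, 'name': 52}  # -> info = {'item': 15, 'a': 30, 'name': 52}
result = info['item'] + info['a'] + info['name']  # -> result = 97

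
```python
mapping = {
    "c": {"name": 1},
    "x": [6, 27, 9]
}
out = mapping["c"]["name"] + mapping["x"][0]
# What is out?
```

Answer: 7

Derivation:
Trace (tracking out):
mapping = {'c': {'name': 1}, 'x': [6, 27, 9]}  # -> mapping = {'c': {'name': 1}, 'x': [6, 27, 9]}
out = mapping['c']['name'] + mapping['x'][0]  # -> out = 7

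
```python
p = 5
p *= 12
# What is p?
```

Trace (tracking p):
p = 5  # -> p = 5
p *= 12  # -> p = 60

Answer: 60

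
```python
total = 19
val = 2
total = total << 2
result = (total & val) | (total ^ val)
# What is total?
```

Trace (tracking total):
total = 19  # -> total = 19
val = 2  # -> val = 2
total = total << 2  # -> total = 76
result = total & val | total ^ val  # -> result = 78

Answer: 76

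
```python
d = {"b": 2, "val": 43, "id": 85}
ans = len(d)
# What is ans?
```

Trace (tracking ans):
d = {'b': 2, 'val': 43, 'id': 85}  # -> d = {'b': 2, 'val': 43, 'id': 85}
ans = len(d)  # -> ans = 3

Answer: 3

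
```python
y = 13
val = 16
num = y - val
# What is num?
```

Answer: -3

Derivation:
Trace (tracking num):
y = 13  # -> y = 13
val = 16  # -> val = 16
num = y - val  # -> num = -3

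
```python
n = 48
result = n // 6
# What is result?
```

Trace (tracking result):
n = 48  # -> n = 48
result = n // 6  # -> result = 8

Answer: 8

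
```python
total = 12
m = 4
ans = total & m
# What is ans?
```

Trace (tracking ans):
total = 12  # -> total = 12
m = 4  # -> m = 4
ans = total & m  # -> ans = 4

Answer: 4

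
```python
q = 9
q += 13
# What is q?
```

Trace (tracking q):
q = 9  # -> q = 9
q += 13  # -> q = 22

Answer: 22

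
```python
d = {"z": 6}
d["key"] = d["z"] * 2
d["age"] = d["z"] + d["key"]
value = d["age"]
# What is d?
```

Answer: {'z': 6, 'key': 12, 'age': 18}

Derivation:
Trace (tracking d):
d = {'z': 6}  # -> d = {'z': 6}
d['key'] = d['z'] * 2  # -> d = {'z': 6, 'key': 12}
d['age'] = d['z'] + d['key']  # -> d = {'z': 6, 'key': 12, 'age': 18}
value = d['age']  # -> value = 18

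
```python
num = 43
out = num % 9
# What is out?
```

Trace (tracking out):
num = 43  # -> num = 43
out = num % 9  # -> out = 7

Answer: 7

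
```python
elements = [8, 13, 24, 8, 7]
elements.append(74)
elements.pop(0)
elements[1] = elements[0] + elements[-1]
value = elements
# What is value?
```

Answer: [13, 87, 8, 7, 74]

Derivation:
Trace (tracking value):
elements = [8, 13, 24, 8, 7]  # -> elements = [8, 13, 24, 8, 7]
elements.append(74)  # -> elements = [8, 13, 24, 8, 7, 74]
elements.pop(0)  # -> elements = [13, 24, 8, 7, 74]
elements[1] = elements[0] + elements[-1]  # -> elements = [13, 87, 8, 7, 74]
value = elements  # -> value = [13, 87, 8, 7, 74]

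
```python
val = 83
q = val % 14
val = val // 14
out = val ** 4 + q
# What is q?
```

Answer: 13

Derivation:
Trace (tracking q):
val = 83  # -> val = 83
q = val % 14  # -> q = 13
val = val // 14  # -> val = 5
out = val ** 4 + q  # -> out = 638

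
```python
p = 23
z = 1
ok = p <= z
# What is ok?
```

Answer: False

Derivation:
Trace (tracking ok):
p = 23  # -> p = 23
z = 1  # -> z = 1
ok = p <= z  # -> ok = False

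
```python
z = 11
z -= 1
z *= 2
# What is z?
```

Answer: 20

Derivation:
Trace (tracking z):
z = 11  # -> z = 11
z -= 1  # -> z = 10
z *= 2  # -> z = 20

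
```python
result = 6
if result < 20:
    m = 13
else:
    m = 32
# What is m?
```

Answer: 13

Derivation:
Trace (tracking m):
result = 6  # -> result = 6
if result < 20:  # condition is True
    m = 13  # -> m = 13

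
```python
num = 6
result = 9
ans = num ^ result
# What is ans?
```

Answer: 15

Derivation:
Trace (tracking ans):
num = 6  # -> num = 6
result = 9  # -> result = 9
ans = num ^ result  # -> ans = 15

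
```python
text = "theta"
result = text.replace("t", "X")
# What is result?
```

Trace (tracking result):
text = 'theta'  # -> text = 'theta'
result = text.replace('t', 'X')  # -> result = 'XheXa'

Answer: 'XheXa'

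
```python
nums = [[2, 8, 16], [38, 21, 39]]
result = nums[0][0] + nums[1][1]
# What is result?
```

Trace (tracking result):
nums = [[2, 8, 16], [38, 21, 39]]  # -> nums = [[2, 8, 16], [38, 21, 39]]
result = nums[0][0] + nums[1][1]  # -> result = 23

Answer: 23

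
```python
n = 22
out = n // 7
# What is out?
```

Answer: 3

Derivation:
Trace (tracking out):
n = 22  # -> n = 22
out = n // 7  # -> out = 3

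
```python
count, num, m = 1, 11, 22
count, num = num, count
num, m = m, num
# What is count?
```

Trace (tracking count):
count, num, m = (1, 11, 22)  # -> count = 1, num = 11, m = 22
count, num = (num, count)  # -> count = 11, num = 1
num, m = (m, num)  # -> num = 22, m = 1

Answer: 11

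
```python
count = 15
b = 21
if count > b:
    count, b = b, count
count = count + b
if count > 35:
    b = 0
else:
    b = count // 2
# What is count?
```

Answer: 36

Derivation:
Trace (tracking count):
count = 15  # -> count = 15
b = 21  # -> b = 21
if count > b:  # condition is False
count = count + b  # -> count = 36
if count > 35:  # condition is True
    b = 0  # -> b = 0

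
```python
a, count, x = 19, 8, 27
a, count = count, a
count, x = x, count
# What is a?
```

Trace (tracking a):
a, count, x = (19, 8, 27)  # -> a = 19, count = 8, x = 27
a, count = (count, a)  # -> a = 8, count = 19
count, x = (x, count)  # -> count = 27, x = 19

Answer: 8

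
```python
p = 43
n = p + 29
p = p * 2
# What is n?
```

Answer: 72

Derivation:
Trace (tracking n):
p = 43  # -> p = 43
n = p + 29  # -> n = 72
p = p * 2  # -> p = 86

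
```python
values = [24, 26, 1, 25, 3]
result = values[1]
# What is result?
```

Answer: 26

Derivation:
Trace (tracking result):
values = [24, 26, 1, 25, 3]  # -> values = [24, 26, 1, 25, 3]
result = values[1]  # -> result = 26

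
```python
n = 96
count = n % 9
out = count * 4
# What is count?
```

Answer: 6

Derivation:
Trace (tracking count):
n = 96  # -> n = 96
count = n % 9  # -> count = 6
out = count * 4  # -> out = 24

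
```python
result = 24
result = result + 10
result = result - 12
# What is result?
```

Answer: 22

Derivation:
Trace (tracking result):
result = 24  # -> result = 24
result = result + 10  # -> result = 34
result = result - 12  # -> result = 22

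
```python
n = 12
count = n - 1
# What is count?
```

Trace (tracking count):
n = 12  # -> n = 12
count = n - 1  # -> count = 11

Answer: 11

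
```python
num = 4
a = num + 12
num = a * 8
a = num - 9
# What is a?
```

Answer: 119

Derivation:
Trace (tracking a):
num = 4  # -> num = 4
a = num + 12  # -> a = 16
num = a * 8  # -> num = 128
a = num - 9  # -> a = 119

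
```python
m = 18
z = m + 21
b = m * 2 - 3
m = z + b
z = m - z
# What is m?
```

Answer: 72

Derivation:
Trace (tracking m):
m = 18  # -> m = 18
z = m + 21  # -> z = 39
b = m * 2 - 3  # -> b = 33
m = z + b  # -> m = 72
z = m - z  # -> z = 33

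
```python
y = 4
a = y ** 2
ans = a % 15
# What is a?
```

Trace (tracking a):
y = 4  # -> y = 4
a = y ** 2  # -> a = 16
ans = a % 15  # -> ans = 1

Answer: 16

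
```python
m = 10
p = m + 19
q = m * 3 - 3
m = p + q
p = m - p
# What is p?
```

Trace (tracking p):
m = 10  # -> m = 10
p = m + 19  # -> p = 29
q = m * 3 - 3  # -> q = 27
m = p + q  # -> m = 56
p = m - p  # -> p = 27

Answer: 27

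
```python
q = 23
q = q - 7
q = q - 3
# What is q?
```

Answer: 13

Derivation:
Trace (tracking q):
q = 23  # -> q = 23
q = q - 7  # -> q = 16
q = q - 3  # -> q = 13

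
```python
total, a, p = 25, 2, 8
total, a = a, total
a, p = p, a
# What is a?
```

Trace (tracking a):
total, a, p = (25, 2, 8)  # -> total = 25, a = 2, p = 8
total, a = (a, total)  # -> total = 2, a = 25
a, p = (p, a)  # -> a = 8, p = 25

Answer: 8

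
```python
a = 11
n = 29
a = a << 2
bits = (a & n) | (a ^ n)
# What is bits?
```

Answer: 61

Derivation:
Trace (tracking bits):
a = 11  # -> a = 11
n = 29  # -> n = 29
a = a << 2  # -> a = 44
bits = a & n | a ^ n  # -> bits = 61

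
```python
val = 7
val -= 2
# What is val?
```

Trace (tracking val):
val = 7  # -> val = 7
val -= 2  # -> val = 5

Answer: 5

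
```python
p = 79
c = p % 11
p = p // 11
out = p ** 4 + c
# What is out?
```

Trace (tracking out):
p = 79  # -> p = 79
c = p % 11  # -> c = 2
p = p // 11  # -> p = 7
out = p ** 4 + c  # -> out = 2403

Answer: 2403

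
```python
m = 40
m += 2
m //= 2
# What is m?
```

Trace (tracking m):
m = 40  # -> m = 40
m += 2  # -> m = 42
m //= 2  # -> m = 21

Answer: 21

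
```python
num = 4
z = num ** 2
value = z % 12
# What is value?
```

Trace (tracking value):
num = 4  # -> num = 4
z = num ** 2  # -> z = 16
value = z % 12  # -> value = 4

Answer: 4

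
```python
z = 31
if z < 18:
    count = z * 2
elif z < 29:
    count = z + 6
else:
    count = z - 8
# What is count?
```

Trace (tracking count):
z = 31  # -> z = 31
if z < 18:  # condition is False
elif z < 29:  # condition is False
else:
    count = z - 8  # -> count = 23

Answer: 23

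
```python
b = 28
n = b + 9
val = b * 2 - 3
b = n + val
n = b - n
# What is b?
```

Answer: 90

Derivation:
Trace (tracking b):
b = 28  # -> b = 28
n = b + 9  # -> n = 37
val = b * 2 - 3  # -> val = 53
b = n + val  # -> b = 90
n = b - n  # -> n = 53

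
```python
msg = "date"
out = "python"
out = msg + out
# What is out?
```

Answer: 'datepython'

Derivation:
Trace (tracking out):
msg = 'date'  # -> msg = 'date'
out = 'python'  # -> out = 'python'
out = msg + out  # -> out = 'datepython'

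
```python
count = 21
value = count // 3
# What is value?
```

Answer: 7

Derivation:
Trace (tracking value):
count = 21  # -> count = 21
value = count // 3  # -> value = 7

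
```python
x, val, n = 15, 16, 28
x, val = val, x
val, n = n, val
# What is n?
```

Answer: 15

Derivation:
Trace (tracking n):
x, val, n = (15, 16, 28)  # -> x = 15, val = 16, n = 28
x, val = (val, x)  # -> x = 16, val = 15
val, n = (n, val)  # -> val = 28, n = 15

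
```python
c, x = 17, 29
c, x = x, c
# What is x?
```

Answer: 17

Derivation:
Trace (tracking x):
c, x = (17, 29)  # -> c = 17, x = 29
c, x = (x, c)  # -> c = 29, x = 17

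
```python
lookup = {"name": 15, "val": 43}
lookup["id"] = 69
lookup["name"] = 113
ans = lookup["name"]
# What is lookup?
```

Answer: {'name': 113, 'val': 43, 'id': 69}

Derivation:
Trace (tracking lookup):
lookup = {'name': 15, 'val': 43}  # -> lookup = {'name': 15, 'val': 43}
lookup['id'] = 69  # -> lookup = {'name': 15, 'val': 43, 'id': 69}
lookup['name'] = 113  # -> lookup = {'name': 113, 'val': 43, 'id': 69}
ans = lookup['name']  # -> ans = 113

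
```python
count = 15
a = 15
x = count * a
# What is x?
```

Answer: 225

Derivation:
Trace (tracking x):
count = 15  # -> count = 15
a = 15  # -> a = 15
x = count * a  # -> x = 225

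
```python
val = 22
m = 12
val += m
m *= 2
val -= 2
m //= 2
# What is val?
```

Answer: 32

Derivation:
Trace (tracking val):
val = 22  # -> val = 22
m = 12  # -> m = 12
val += m  # -> val = 34
m *= 2  # -> m = 24
val -= 2  # -> val = 32
m //= 2  # -> m = 12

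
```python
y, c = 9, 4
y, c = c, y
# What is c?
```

Trace (tracking c):
y, c = (9, 4)  # -> y = 9, c = 4
y, c = (c, y)  # -> y = 4, c = 9

Answer: 9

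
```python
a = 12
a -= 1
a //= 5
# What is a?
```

Trace (tracking a):
a = 12  # -> a = 12
a -= 1  # -> a = 11
a //= 5  # -> a = 2

Answer: 2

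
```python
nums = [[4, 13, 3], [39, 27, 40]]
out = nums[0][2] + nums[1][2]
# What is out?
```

Answer: 43

Derivation:
Trace (tracking out):
nums = [[4, 13, 3], [39, 27, 40]]  # -> nums = [[4, 13, 3], [39, 27, 40]]
out = nums[0][2] + nums[1][2]  # -> out = 43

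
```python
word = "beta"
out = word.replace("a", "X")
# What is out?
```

Trace (tracking out):
word = 'beta'  # -> word = 'beta'
out = word.replace('a', 'X')  # -> out = 'betX'

Answer: 'betX'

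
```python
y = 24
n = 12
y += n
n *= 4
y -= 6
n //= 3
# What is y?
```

Answer: 30

Derivation:
Trace (tracking y):
y = 24  # -> y = 24
n = 12  # -> n = 12
y += n  # -> y = 36
n *= 4  # -> n = 48
y -= 6  # -> y = 30
n //= 3  # -> n = 16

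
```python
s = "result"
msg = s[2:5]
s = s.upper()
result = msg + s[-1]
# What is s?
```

Trace (tracking s):
s = 'result'  # -> s = 'result'
msg = s[2:5]  # -> msg = 'sul'
s = s.upper()  # -> s = 'RESULT'
result = msg + s[-1]  # -> result = 'sulT'

Answer: 'RESULT'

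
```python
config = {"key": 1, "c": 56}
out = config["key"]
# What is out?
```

Trace (tracking out):
config = {'key': 1, 'c': 56}  # -> config = {'key': 1, 'c': 56}
out = config['key']  # -> out = 1

Answer: 1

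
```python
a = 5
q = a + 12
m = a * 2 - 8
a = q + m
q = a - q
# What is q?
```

Answer: 2

Derivation:
Trace (tracking q):
a = 5  # -> a = 5
q = a + 12  # -> q = 17
m = a * 2 - 8  # -> m = 2
a = q + m  # -> a = 19
q = a - q  # -> q = 2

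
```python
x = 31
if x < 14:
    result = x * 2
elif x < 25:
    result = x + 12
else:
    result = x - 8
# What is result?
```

Trace (tracking result):
x = 31  # -> x = 31
if x < 14:  # condition is False
elif x < 25:  # condition is False
else:
    result = x - 8  # -> result = 23

Answer: 23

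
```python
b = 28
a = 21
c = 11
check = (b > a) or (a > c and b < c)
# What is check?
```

Trace (tracking check):
b = 28  # -> b = 28
a = 21  # -> a = 21
c = 11  # -> c = 11
check = b > a or (a > c and b < c)  # -> check = True

Answer: True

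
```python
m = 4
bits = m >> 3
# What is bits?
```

Trace (tracking bits):
m = 4  # -> m = 4
bits = m >> 3  # -> bits = 0

Answer: 0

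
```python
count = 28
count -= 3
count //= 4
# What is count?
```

Trace (tracking count):
count = 28  # -> count = 28
count -= 3  # -> count = 25
count //= 4  # -> count = 6

Answer: 6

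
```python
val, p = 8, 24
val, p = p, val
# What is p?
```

Trace (tracking p):
val, p = (8, 24)  # -> val = 8, p = 24
val, p = (p, val)  # -> val = 24, p = 8

Answer: 8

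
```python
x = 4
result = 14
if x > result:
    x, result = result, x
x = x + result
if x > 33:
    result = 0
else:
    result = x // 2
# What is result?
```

Answer: 9

Derivation:
Trace (tracking result):
x = 4  # -> x = 4
result = 14  # -> result = 14
if x > result:  # condition is False
x = x + result  # -> x = 18
if x > 33:  # condition is False
else:
    result = x // 2  # -> result = 9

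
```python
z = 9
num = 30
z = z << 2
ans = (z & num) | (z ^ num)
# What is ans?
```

Trace (tracking ans):
z = 9  # -> z = 9
num = 30  # -> num = 30
z = z << 2  # -> z = 36
ans = z & num | z ^ num  # -> ans = 62

Answer: 62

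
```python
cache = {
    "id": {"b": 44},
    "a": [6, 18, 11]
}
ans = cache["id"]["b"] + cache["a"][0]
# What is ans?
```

Answer: 50

Derivation:
Trace (tracking ans):
cache = {'id': {'b': 44}, 'a': [6, 18, 11]}  # -> cache = {'id': {'b': 44}, 'a': [6, 18, 11]}
ans = cache['id']['b'] + cache['a'][0]  # -> ans = 50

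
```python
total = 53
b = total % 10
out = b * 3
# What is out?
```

Answer: 9

Derivation:
Trace (tracking out):
total = 53  # -> total = 53
b = total % 10  # -> b = 3
out = b * 3  # -> out = 9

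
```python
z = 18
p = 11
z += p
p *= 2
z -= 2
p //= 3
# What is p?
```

Trace (tracking p):
z = 18  # -> z = 18
p = 11  # -> p = 11
z += p  # -> z = 29
p *= 2  # -> p = 22
z -= 2  # -> z = 27
p //= 3  # -> p = 7

Answer: 7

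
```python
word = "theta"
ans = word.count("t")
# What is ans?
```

Trace (tracking ans):
word = 'theta'  # -> word = 'theta'
ans = word.count('t')  # -> ans = 2

Answer: 2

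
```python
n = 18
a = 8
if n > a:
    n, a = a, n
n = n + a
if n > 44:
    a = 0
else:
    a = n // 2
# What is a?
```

Answer: 13

Derivation:
Trace (tracking a):
n = 18  # -> n = 18
a = 8  # -> a = 8
if n > a:  # condition is True
    n, a = (a, n)  # -> n = 8, a = 18
n = n + a  # -> n = 26
if n > 44:  # condition is False
else:
    a = n // 2  # -> a = 13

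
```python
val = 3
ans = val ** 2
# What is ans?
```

Trace (tracking ans):
val = 3  # -> val = 3
ans = val ** 2  # -> ans = 9

Answer: 9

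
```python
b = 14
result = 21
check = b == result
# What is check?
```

Answer: False

Derivation:
Trace (tracking check):
b = 14  # -> b = 14
result = 21  # -> result = 21
check = b == result  # -> check = False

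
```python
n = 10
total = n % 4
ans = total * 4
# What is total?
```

Trace (tracking total):
n = 10  # -> n = 10
total = n % 4  # -> total = 2
ans = total * 4  # -> ans = 8

Answer: 2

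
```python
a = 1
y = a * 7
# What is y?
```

Trace (tracking y):
a = 1  # -> a = 1
y = a * 7  # -> y = 7

Answer: 7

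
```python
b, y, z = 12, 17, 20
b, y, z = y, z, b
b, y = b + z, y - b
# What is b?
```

Trace (tracking b):
b, y, z = (12, 17, 20)  # -> b = 12, y = 17, z = 20
b, y, z = (y, z, b)  # -> b = 17, y = 20, z = 12
b, y = (b + z, y - b)  # -> b = 29, y = 3

Answer: 29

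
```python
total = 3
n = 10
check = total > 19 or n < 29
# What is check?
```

Trace (tracking check):
total = 3  # -> total = 3
n = 10  # -> n = 10
check = total > 19 or n < 29  # -> check = True

Answer: True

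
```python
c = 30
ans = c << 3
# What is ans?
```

Answer: 240

Derivation:
Trace (tracking ans):
c = 30  # -> c = 30
ans = c << 3  # -> ans = 240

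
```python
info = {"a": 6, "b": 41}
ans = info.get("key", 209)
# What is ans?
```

Trace (tracking ans):
info = {'a': 6, 'b': 41}  # -> info = {'a': 6, 'b': 41}
ans = info.get('key', 209)  # -> ans = 209

Answer: 209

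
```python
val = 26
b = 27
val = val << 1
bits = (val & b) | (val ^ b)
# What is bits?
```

Answer: 63

Derivation:
Trace (tracking bits):
val = 26  # -> val = 26
b = 27  # -> b = 27
val = val << 1  # -> val = 52
bits = val & b | val ^ b  # -> bits = 63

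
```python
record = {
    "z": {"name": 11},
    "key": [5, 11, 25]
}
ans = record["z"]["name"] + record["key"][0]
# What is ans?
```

Answer: 16

Derivation:
Trace (tracking ans):
record = {'z': {'name': 11}, 'key': [5, 11, 25]}  # -> record = {'z': {'name': 11}, 'key': [5, 11, 25]}
ans = record['z']['name'] + record['key'][0]  # -> ans = 16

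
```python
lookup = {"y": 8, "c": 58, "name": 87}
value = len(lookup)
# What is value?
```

Answer: 3

Derivation:
Trace (tracking value):
lookup = {'y': 8, 'c': 58, 'name': 87}  # -> lookup = {'y': 8, 'c': 58, 'name': 87}
value = len(lookup)  # -> value = 3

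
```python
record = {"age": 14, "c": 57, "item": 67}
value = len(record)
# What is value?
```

Answer: 3

Derivation:
Trace (tracking value):
record = {'age': 14, 'c': 57, 'item': 67}  # -> record = {'age': 14, 'c': 57, 'item': 67}
value = len(record)  # -> value = 3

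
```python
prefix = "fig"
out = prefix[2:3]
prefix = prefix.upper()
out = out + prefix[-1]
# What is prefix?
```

Trace (tracking prefix):
prefix = 'fig'  # -> prefix = 'fig'
out = prefix[2:3]  # -> out = 'g'
prefix = prefix.upper()  # -> prefix = 'FIG'
out = out + prefix[-1]  # -> out = 'gG'

Answer: 'FIG'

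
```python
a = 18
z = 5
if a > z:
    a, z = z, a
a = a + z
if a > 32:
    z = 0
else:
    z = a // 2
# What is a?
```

Answer: 23

Derivation:
Trace (tracking a):
a = 18  # -> a = 18
z = 5  # -> z = 5
if a > z:  # condition is True
    a, z = (z, a)  # -> a = 5, z = 18
a = a + z  # -> a = 23
if a > 32:  # condition is False
else:
    z = a // 2  # -> z = 11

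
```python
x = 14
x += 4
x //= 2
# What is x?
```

Trace (tracking x):
x = 14  # -> x = 14
x += 4  # -> x = 18
x //= 2  # -> x = 9

Answer: 9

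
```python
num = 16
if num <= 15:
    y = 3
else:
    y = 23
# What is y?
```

Answer: 23

Derivation:
Trace (tracking y):
num = 16  # -> num = 16
if num <= 15:  # condition is False
else:
    y = 23  # -> y = 23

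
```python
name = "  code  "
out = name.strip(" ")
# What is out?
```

Trace (tracking out):
name = '  code  '  # -> name = '  code  '
out = name.strip(' ')  # -> out = 'code'

Answer: 'code'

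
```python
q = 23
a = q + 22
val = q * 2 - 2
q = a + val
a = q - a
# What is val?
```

Answer: 44

Derivation:
Trace (tracking val):
q = 23  # -> q = 23
a = q + 22  # -> a = 45
val = q * 2 - 2  # -> val = 44
q = a + val  # -> q = 89
a = q - a  # -> a = 44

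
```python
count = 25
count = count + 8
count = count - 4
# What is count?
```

Answer: 29

Derivation:
Trace (tracking count):
count = 25  # -> count = 25
count = count + 8  # -> count = 33
count = count - 4  # -> count = 29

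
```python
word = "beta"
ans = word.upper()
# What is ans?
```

Trace (tracking ans):
word = 'beta'  # -> word = 'beta'
ans = word.upper()  # -> ans = 'BETA'

Answer: 'BETA'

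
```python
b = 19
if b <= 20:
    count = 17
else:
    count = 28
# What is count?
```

Trace (tracking count):
b = 19  # -> b = 19
if b <= 20:  # condition is True
    count = 17  # -> count = 17

Answer: 17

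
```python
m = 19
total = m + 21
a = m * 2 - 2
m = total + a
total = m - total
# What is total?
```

Trace (tracking total):
m = 19  # -> m = 19
total = m + 21  # -> total = 40
a = m * 2 - 2  # -> a = 36
m = total + a  # -> m = 76
total = m - total  # -> total = 36

Answer: 36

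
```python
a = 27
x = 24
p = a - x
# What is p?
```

Answer: 3

Derivation:
Trace (tracking p):
a = 27  # -> a = 27
x = 24  # -> x = 24
p = a - x  # -> p = 3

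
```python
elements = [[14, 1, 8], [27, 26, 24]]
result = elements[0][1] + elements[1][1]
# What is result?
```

Answer: 27

Derivation:
Trace (tracking result):
elements = [[14, 1, 8], [27, 26, 24]]  # -> elements = [[14, 1, 8], [27, 26, 24]]
result = elements[0][1] + elements[1][1]  # -> result = 27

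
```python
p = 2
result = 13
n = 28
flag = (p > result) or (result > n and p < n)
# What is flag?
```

Trace (tracking flag):
p = 2  # -> p = 2
result = 13  # -> result = 13
n = 28  # -> n = 28
flag = p > result or (result > n and p < n)  # -> flag = False

Answer: False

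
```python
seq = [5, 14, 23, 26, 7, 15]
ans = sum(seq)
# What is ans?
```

Trace (tracking ans):
seq = [5, 14, 23, 26, 7, 15]  # -> seq = [5, 14, 23, 26, 7, 15]
ans = sum(seq)  # -> ans = 90

Answer: 90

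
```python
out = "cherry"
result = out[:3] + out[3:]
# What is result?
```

Answer: 'cherry'

Derivation:
Trace (tracking result):
out = 'cherry'  # -> out = 'cherry'
result = out[:3] + out[3:]  # -> result = 'cherry'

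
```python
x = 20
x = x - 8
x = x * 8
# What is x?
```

Answer: 96

Derivation:
Trace (tracking x):
x = 20  # -> x = 20
x = x - 8  # -> x = 12
x = x * 8  # -> x = 96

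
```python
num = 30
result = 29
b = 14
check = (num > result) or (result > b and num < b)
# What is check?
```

Answer: True

Derivation:
Trace (tracking check):
num = 30  # -> num = 30
result = 29  # -> result = 29
b = 14  # -> b = 14
check = num > result or (result > b and num < b)  # -> check = True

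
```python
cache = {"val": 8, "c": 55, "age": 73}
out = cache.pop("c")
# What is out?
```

Answer: 55

Derivation:
Trace (tracking out):
cache = {'val': 8, 'c': 55, 'age': 73}  # -> cache = {'val': 8, 'c': 55, 'age': 73}
out = cache.pop('c')  # -> out = 55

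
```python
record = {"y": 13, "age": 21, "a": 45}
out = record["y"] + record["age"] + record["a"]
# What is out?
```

Answer: 79

Derivation:
Trace (tracking out):
record = {'y': 13, 'age': 21, 'a': 45}  # -> record = {'y': 13, 'age': 21, 'a': 45}
out = record['y'] + record['age'] + record['a']  # -> out = 79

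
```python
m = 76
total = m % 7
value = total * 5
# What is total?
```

Answer: 6

Derivation:
Trace (tracking total):
m = 76  # -> m = 76
total = m % 7  # -> total = 6
value = total * 5  # -> value = 30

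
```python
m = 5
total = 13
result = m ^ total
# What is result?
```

Answer: 8

Derivation:
Trace (tracking result):
m = 5  # -> m = 5
total = 13  # -> total = 13
result = m ^ total  # -> result = 8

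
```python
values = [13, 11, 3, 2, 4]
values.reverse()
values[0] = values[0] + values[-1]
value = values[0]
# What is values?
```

Answer: [17, 2, 3, 11, 13]

Derivation:
Trace (tracking values):
values = [13, 11, 3, 2, 4]  # -> values = [13, 11, 3, 2, 4]
values.reverse()  # -> values = [4, 2, 3, 11, 13]
values[0] = values[0] + values[-1]  # -> values = [17, 2, 3, 11, 13]
value = values[0]  # -> value = 17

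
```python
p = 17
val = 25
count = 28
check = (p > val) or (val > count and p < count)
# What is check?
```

Answer: False

Derivation:
Trace (tracking check):
p = 17  # -> p = 17
val = 25  # -> val = 25
count = 28  # -> count = 28
check = p > val or (val > count and p < count)  # -> check = False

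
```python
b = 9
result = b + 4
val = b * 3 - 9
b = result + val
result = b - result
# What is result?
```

Trace (tracking result):
b = 9  # -> b = 9
result = b + 4  # -> result = 13
val = b * 3 - 9  # -> val = 18
b = result + val  # -> b = 31
result = b - result  # -> result = 18

Answer: 18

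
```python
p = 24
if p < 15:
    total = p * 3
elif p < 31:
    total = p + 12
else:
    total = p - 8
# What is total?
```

Trace (tracking total):
p = 24  # -> p = 24
if p < 15:  # condition is False
elif p < 31:  # condition is True
    total = p + 12  # -> total = 36

Answer: 36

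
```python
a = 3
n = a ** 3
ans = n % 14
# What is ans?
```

Answer: 13

Derivation:
Trace (tracking ans):
a = 3  # -> a = 3
n = a ** 3  # -> n = 27
ans = n % 14  # -> ans = 13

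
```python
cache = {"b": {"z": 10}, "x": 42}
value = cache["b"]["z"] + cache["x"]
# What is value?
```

Answer: 52

Derivation:
Trace (tracking value):
cache = {'b': {'z': 10}, 'x': 42}  # -> cache = {'b': {'z': 10}, 'x': 42}
value = cache['b']['z'] + cache['x']  # -> value = 52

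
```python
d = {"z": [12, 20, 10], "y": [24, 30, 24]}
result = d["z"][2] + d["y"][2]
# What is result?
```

Answer: 34

Derivation:
Trace (tracking result):
d = {'z': [12, 20, 10], 'y': [24, 30, 24]}  # -> d = {'z': [12, 20, 10], 'y': [24, 30, 24]}
result = d['z'][2] + d['y'][2]  # -> result = 34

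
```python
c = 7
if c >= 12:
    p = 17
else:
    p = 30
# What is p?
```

Answer: 30

Derivation:
Trace (tracking p):
c = 7  # -> c = 7
if c >= 12:  # condition is False
else:
    p = 30  # -> p = 30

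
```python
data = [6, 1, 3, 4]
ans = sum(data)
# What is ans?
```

Answer: 14

Derivation:
Trace (tracking ans):
data = [6, 1, 3, 4]  # -> data = [6, 1, 3, 4]
ans = sum(data)  # -> ans = 14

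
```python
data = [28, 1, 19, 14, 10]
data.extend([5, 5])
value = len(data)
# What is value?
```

Answer: 7

Derivation:
Trace (tracking value):
data = [28, 1, 19, 14, 10]  # -> data = [28, 1, 19, 14, 10]
data.extend([5, 5])  # -> data = [28, 1, 19, 14, 10, 5, 5]
value = len(data)  # -> value = 7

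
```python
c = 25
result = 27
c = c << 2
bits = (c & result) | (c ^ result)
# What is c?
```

Answer: 100

Derivation:
Trace (tracking c):
c = 25  # -> c = 25
result = 27  # -> result = 27
c = c << 2  # -> c = 100
bits = c & result | c ^ result  # -> bits = 127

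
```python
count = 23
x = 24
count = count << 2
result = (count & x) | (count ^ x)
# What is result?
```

Trace (tracking result):
count = 23  # -> count = 23
x = 24  # -> x = 24
count = count << 2  # -> count = 92
result = count & x | count ^ x  # -> result = 92

Answer: 92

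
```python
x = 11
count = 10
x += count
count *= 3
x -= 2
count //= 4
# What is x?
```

Trace (tracking x):
x = 11  # -> x = 11
count = 10  # -> count = 10
x += count  # -> x = 21
count *= 3  # -> count = 30
x -= 2  # -> x = 19
count //= 4  # -> count = 7

Answer: 19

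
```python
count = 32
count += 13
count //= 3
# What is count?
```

Trace (tracking count):
count = 32  # -> count = 32
count += 13  # -> count = 45
count //= 3  # -> count = 15

Answer: 15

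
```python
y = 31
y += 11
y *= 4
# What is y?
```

Answer: 168

Derivation:
Trace (tracking y):
y = 31  # -> y = 31
y += 11  # -> y = 42
y *= 4  # -> y = 168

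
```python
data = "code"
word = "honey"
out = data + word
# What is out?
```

Answer: 'codehoney'

Derivation:
Trace (tracking out):
data = 'code'  # -> data = 'code'
word = 'honey'  # -> word = 'honey'
out = data + word  # -> out = 'codehoney'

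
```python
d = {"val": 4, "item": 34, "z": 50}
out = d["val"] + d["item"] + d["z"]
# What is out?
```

Trace (tracking out):
d = {'val': 4, 'item': 34, 'z': 50}  # -> d = {'val': 4, 'item': 34, 'z': 50}
out = d['val'] + d['item'] + d['z']  # -> out = 88

Answer: 88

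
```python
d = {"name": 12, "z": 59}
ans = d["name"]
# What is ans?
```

Trace (tracking ans):
d = {'name': 12, 'z': 59}  # -> d = {'name': 12, 'z': 59}
ans = d['name']  # -> ans = 12

Answer: 12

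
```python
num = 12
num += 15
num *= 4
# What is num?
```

Answer: 108

Derivation:
Trace (tracking num):
num = 12  # -> num = 12
num += 15  # -> num = 27
num *= 4  # -> num = 108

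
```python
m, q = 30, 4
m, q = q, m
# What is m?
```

Trace (tracking m):
m, q = (30, 4)  # -> m = 30, q = 4
m, q = (q, m)  # -> m = 4, q = 30

Answer: 4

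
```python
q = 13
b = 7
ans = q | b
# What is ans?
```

Answer: 15

Derivation:
Trace (tracking ans):
q = 13  # -> q = 13
b = 7  # -> b = 7
ans = q | b  # -> ans = 15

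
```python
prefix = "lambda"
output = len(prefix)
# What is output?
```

Trace (tracking output):
prefix = 'lambda'  # -> prefix = 'lambda'
output = len(prefix)  # -> output = 6

Answer: 6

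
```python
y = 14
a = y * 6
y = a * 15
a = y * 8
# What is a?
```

Trace (tracking a):
y = 14  # -> y = 14
a = y * 6  # -> a = 84
y = a * 15  # -> y = 1260
a = y * 8  # -> a = 10080

Answer: 10080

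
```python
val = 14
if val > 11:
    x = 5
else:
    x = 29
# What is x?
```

Trace (tracking x):
val = 14  # -> val = 14
if val > 11:  # condition is True
    x = 5  # -> x = 5

Answer: 5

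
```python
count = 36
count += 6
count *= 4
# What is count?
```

Trace (tracking count):
count = 36  # -> count = 36
count += 6  # -> count = 42
count *= 4  # -> count = 168

Answer: 168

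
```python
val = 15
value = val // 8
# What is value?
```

Answer: 1

Derivation:
Trace (tracking value):
val = 15  # -> val = 15
value = val // 8  # -> value = 1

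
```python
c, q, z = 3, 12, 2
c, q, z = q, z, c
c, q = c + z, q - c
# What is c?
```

Answer: 15

Derivation:
Trace (tracking c):
c, q, z = (3, 12, 2)  # -> c = 3, q = 12, z = 2
c, q, z = (q, z, c)  # -> c = 12, q = 2, z = 3
c, q = (c + z, q - c)  # -> c = 15, q = -10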